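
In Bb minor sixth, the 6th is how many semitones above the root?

9

The chord tones of Bbm6 (Bb minor sixth) are Bb-Db-F-G.
Bb to G is a major sixth: 9 semitones.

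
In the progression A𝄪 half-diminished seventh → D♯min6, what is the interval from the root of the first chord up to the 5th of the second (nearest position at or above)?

diminished octave

A𝄪 half-diminished seventh has A𝄪 as its root, and D♯min6 has A♯ as its 5th.
From A𝄪 to A♯: 11 semitones over an octave = diminished.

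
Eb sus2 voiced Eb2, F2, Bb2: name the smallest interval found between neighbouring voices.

Adjacent intervals: Eb2→F2 = major second; F2→Bb2 = perfect fourth.
The smallest is Eb2 to F2, a major second (2 semitones).

major second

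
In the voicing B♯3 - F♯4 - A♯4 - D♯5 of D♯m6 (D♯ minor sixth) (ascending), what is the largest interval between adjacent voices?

Adjacent intervals: B♯3→F♯4 = diminished fifth; F♯4→A♯4 = major third; A♯4→D♯5 = perfect fourth.
The largest is B♯3 to F♯4, a diminished fifth (6 semitones).

diminished 5th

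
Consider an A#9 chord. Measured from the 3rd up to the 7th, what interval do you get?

d5

Spelling the chord: A#-C##-E#-G#-B#.
So we need the interval from C## up to G#.
C## up to G# is 6 semitones, a half step narrower than a perfect fifth, so the interval is diminished.
This 3–7 tritone is the characteristic tension at the heart of the dominant sound.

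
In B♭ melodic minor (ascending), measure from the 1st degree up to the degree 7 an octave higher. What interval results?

The scale runs B♭ C D♭ E♭ F G A.
1st degree = B♭; 7th scale degree (up an octave) = A.
From B♭ to A is 23 semitones, exactly the major fourteenth.

major 14th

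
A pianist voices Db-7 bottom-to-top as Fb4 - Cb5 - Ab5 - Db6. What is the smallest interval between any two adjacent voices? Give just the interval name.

Adjacent intervals: Fb4→Cb5 = perfect fifth; Cb5→Ab5 = major sixth; Ab5→Db6 = perfect fourth.
The smallest is Ab5 to Db6, a perfect fourth (5 semitones).

P4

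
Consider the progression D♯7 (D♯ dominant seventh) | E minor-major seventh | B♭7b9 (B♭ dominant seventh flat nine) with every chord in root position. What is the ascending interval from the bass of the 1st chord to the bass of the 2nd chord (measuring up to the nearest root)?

minor second

The roots are D♯ and E.
D♯ up to E is 1 semitone, a half step narrower than a major second, so the interval is minor.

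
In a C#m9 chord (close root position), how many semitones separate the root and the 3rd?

Spelling the chord: C# E G# B D#.
C# to E is a minor third: 3 semitones.

3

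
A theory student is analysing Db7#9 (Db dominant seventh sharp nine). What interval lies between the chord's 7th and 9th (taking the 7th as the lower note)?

augmented 3rd

Spelling the chord: Db-F-Ab-Cb-E.
7th = Cb; 9th = E.
Cb up to E is 5 semitones, a half step wider than a major third, so the interval is augmented.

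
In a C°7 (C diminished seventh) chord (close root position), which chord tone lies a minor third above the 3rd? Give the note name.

The chord tones of C°7 (C diminished seventh) are C–Eb–Gb–Bbb.
The 3rd is Eb. A minor third above Eb is Gb.
Gb is the chord's 5th.

Gb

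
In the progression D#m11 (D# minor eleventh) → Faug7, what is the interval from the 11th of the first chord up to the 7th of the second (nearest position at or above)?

D#m11 (D# minor eleventh) has G# as its 11th, and Faug7 has Eb as its 7th.
G# up to Eb is 7 semitones, a whole step narrower than a major sixth, so the interval is diminished.

diminished sixth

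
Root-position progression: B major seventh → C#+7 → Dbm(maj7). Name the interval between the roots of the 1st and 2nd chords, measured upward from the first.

The roots are B and C#.
B up to C# spans 2 letter names and 2 semitones — a major second.

major 2nd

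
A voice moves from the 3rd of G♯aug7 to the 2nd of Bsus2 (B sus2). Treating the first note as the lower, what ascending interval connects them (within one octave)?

minor 2nd

G♯aug7 has B♯ as its 3rd, and Bsus2 (B sus2) has C♯ as its 2nd.
B♯ up to C♯ is 1 semitone, a half step narrower than a major second, so the interval is minor.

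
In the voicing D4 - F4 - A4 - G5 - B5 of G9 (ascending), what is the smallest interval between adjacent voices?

Adjacent intervals: D4→F4 = minor third; F4→A4 = major third; A4→G5 = minor seventh; G5→B5 = major third.
The smallest is D4 to F4, a minor third (3 semitones).

minor 3rd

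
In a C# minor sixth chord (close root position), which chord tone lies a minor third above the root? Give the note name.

The chord tones of C#min6 (C# minor sixth) are C#-E-G#-A#.
The root is C#. A minor third above C# is E.
E is the chord's 3rd.

E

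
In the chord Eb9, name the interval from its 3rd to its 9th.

minor seventh

Eb9: Eb, G, Bb, Db, F.
The 3rd is G and the 9th is F.
7 letter names make it a seventh; at 10 semitones (a half step narrower than major) the quality is minor.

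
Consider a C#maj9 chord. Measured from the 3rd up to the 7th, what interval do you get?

C#maj9: C#–E#–G#–B#–D#.
The 3rd is E# and the 7th is B#.
E# up to B# spans 5 letter names and 7 semitones — a perfect fifth.

perfect fifth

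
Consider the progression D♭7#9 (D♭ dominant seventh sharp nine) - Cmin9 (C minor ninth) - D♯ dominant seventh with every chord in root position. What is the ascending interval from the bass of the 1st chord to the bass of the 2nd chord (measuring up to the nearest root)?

major seventh

The roots are D♭ and C.
From D♭ to C is 11 semitones, exactly the major seventh.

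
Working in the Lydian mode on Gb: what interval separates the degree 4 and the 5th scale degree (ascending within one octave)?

minor second

Gb lydian: Gb Ab Bb C Db Eb F.
The degree 4 is C and the 5th scale degree is Db.
From C to Db: 1 semitone over a second = minor.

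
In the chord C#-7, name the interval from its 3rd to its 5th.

major third

C#m7: C# E G# B.
The 3rd is E and the 5th is G#.
E up to G# spans 3 letter names and 4 semitones — a major third.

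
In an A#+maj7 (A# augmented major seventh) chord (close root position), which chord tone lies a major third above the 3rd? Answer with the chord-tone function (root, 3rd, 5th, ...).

5th

The chord tones of A#+maj7 are A#-C##-E##-G##.
The 3rd is C##. A major third above C## is E##.
E## is the chord's 5th.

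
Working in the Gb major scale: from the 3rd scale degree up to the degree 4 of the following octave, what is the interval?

Spelling the Gb major scale: Gb Ab Bb Cb Db Eb F.
That puts Bb below Cb.
9 letter names make it a ninth; at 13 semitones (a half step narrower than major) the quality is minor.

minor ninth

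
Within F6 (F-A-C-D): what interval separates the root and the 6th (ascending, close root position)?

major sixth

So we need the interval from F up to D.
F up to D spans 6 letter names and 9 semitones — a major sixth.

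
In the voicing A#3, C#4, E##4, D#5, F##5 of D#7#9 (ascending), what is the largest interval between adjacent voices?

diminished 7th

Adjacent intervals: A#3→C#4 = minor third; C#4→E##4 = augmented third; E##4→D#5 = diminished seventh; D#5→F##5 = major third.
The largest is E##4 to D#5, a diminished seventh (9 semitones).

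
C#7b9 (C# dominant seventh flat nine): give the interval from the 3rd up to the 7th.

C#7b9 (C# dominant seventh flat nine) is spelled C#, E#, G#, B, D.
3rd = E#; 7th = B.
5 letter names make it a fifth; at 6 semitones (a half step narrower than perfect) the quality is diminished.
That tritone between 3rd and 7th is what gives the dominant seventh its pull toward resolution.

diminished 5th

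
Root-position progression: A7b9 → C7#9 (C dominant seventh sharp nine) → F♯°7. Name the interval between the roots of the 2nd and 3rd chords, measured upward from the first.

The roots are C and F♯.
4 letter names make it a fourth; at 6 semitones (a half step wider than perfect) the quality is augmented.

augmented 4th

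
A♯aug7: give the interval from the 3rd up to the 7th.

Spelling the chord: A♯, C𝄪, E𝄪, G♯.
3rd = C𝄪; 7th = G♯.
5 letter names make it a fifth; at 6 semitones (a half step narrower than perfect) the quality is diminished.
That tritone between 3rd and 7th is what gives the dominant seventh its pull toward resolution.

diminished fifth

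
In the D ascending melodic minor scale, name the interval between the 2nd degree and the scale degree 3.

D melodic minor: D E F G A B C#.
So we need the interval from E up to F.
2 letter names make it a second; at 1 semitone (a half step narrower than major) the quality is minor.

minor 2nd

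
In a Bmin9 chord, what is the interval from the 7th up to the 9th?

major 3rd

The chord tones of Bmin9 are B D F# A C#.
7th = A; 9th = C#.
Counting 3 letters and 4 half steps from A gives a major third.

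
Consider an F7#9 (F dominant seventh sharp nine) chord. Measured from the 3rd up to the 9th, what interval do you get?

F7#9: F-A-C-E♭-G♯.
3rd = A; 9th = G♯.
A up to G♯ spans 7 letter names and 11 semitones — a major seventh.

major seventh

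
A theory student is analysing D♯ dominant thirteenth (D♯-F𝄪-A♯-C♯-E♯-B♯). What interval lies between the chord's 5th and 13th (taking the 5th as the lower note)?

5th = A♯; 13th = B♯.
Counting 9 letters and 14 half steps from A♯ gives a major ninth.

M9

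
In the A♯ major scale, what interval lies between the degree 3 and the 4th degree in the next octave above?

The scale runs A♯ B♯ C𝄪 D♯ E♯ F𝄪 G𝄪.
Degree 3 = C𝄪; degree 4 (up an octave) = D♯.
9 letter names make it a ninth; at 13 semitones (a half step narrower than major) the quality is minor.

minor ninth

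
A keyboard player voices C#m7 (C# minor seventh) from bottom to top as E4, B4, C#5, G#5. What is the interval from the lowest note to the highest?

The outer voices are E4 and G#5.
From E to G# is 16 semitones, exactly the major tenth.

M10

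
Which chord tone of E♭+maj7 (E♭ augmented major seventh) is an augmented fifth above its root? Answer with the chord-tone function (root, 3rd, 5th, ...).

5th

Spelling the chord: E♭-G-B-D.
The root is E♭. An augmented fifth above E♭ is B.
B is the chord's 5th.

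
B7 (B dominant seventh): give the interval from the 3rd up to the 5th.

B dominant seventh: B, D#, F#, A.
That puts D# below F#.
D# up to F# is 3 semitones, a half step narrower than a major third, so the interval is minor.

minor third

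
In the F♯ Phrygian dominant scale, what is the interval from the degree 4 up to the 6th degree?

minor third

F♯ phrygian dominant: F♯ G A♯ B C♯ D E.
The degree 4 is B and the 6th scale degree is D.
3 letter names make it a third; at 3 semitones (a half step narrower than major) the quality is minor.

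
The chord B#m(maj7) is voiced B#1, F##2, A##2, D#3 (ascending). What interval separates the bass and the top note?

minor tenth

The outer voices are B#1 and D#3.
From B# to D#: 15 semitones over a tenth = minor.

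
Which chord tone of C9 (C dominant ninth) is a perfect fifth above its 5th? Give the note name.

D

C9: C–E–G–Bb–D.
The 5th is G. A perfect fifth above G is D.
D is the chord's 9th.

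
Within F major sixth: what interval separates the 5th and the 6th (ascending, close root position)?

M2

F6: F-A-C-D.
The 5th is C and the 6th is D.
C up to D spans 2 letter names and 2 semitones — a major second.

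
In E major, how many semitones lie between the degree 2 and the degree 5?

The scale is E F# G# A B C# D#.
F# up to B is a perfect fourth — 5 semitones.

5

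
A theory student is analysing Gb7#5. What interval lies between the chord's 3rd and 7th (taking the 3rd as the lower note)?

Spelling the chord: Gb-Bb-D-Fb.
3rd = Bb; 7th = Fb.
From Bb to Fb: 6 semitones over a fifth = diminished.
This 3–7 tritone is the characteristic tension at the heart of the dominant sound.

diminished fifth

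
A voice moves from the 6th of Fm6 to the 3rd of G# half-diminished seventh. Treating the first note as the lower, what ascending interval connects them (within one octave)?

major sixth

Fm6 has D as its 6th, and G# half-diminished seventh has B as its 3rd.
D up to B spans 6 letter names and 9 semitones — a major sixth.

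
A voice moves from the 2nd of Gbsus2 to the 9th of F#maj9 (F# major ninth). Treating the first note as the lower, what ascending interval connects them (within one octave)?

augmented seventh

The 2nd of Gbsus2 is Ab; the 9th of F#maj9 (F# major ninth) is G#.
From Ab to G#: 12 semitones over a seventh = augmented.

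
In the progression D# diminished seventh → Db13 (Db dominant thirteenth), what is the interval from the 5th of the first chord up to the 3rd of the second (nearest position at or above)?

minor sixth

The 5th of D# diminished seventh is A; the 3rd of Db13 (Db dominant thirteenth) is F.
From A to F: 8 semitones over a sixth = minor.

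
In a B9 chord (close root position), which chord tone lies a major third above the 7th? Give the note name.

Spelling the chord: B D# F# A C#.
The 7th is A. A major third above A is C#.
C# is the chord's 9th.

C#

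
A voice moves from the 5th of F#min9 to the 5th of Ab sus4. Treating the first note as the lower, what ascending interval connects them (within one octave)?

diminished third

F#min9 has C# as its 5th, and Ab sus4 has Eb as its 5th.
C# up to Eb is 2 semitones, a whole step narrower than a major third, so the interval is diminished.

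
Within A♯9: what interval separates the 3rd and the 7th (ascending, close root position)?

diminished fifth

The chord tones of A♯9 are A♯ C𝄪 E♯ G♯ B♯.
3rd = C𝄪; 7th = G♯.
C𝄪 up to G♯ is 6 semitones, a half step narrower than a perfect fifth, so the interval is diminished.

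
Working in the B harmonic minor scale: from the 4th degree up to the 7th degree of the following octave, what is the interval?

B harmonic minor: B C# D E F# G A#.
So we need the interval from E up to A#.
From E to A#: 18 semitones over an eleventh = augmented.

augmented eleventh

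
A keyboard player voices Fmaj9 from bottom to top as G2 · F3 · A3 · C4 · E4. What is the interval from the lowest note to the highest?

The outer voices are G2 and E4.
From G to E is 21 semitones, exactly the major thirteenth.

major thirteenth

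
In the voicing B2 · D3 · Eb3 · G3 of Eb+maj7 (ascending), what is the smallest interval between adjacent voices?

Adjacent intervals: B2→D3 = minor third; D3→Eb3 = minor second; Eb3→G3 = major third.
The smallest is D3 to Eb3, a minor second (1 semitone).

minor second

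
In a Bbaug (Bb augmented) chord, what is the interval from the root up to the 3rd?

Spelling the chord: Bb, D, F#.
The root is Bb and the 3rd is D.
Counting 3 letters and 4 half steps from Bb gives a major third.

major 3rd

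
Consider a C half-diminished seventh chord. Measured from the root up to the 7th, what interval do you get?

The chord tones of Cø are C–E♭–G♭–B♭.
Root = C; 7th = B♭.
7 letter names make it a seventh; at 10 semitones (a half step narrower than major) the quality is minor.

minor 7th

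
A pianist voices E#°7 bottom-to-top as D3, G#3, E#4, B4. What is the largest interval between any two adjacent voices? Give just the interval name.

M6

Adjacent intervals: D3→G#3 = augmented fourth; G#3→E#4 = major sixth; E#4→B4 = diminished fifth.
The largest is G#3 to E#4, a major sixth (9 semitones).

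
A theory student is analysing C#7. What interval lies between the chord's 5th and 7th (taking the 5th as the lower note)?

minor third

C#7 is spelled C# E# G# B.
That puts G# below B.
From G# to B: 3 semitones over a third = minor.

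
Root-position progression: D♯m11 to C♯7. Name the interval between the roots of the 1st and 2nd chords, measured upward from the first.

The roots are D♯ and C♯.
7 letter names make it a seventh; at 10 semitones (a half step narrower than major) the quality is minor.

minor seventh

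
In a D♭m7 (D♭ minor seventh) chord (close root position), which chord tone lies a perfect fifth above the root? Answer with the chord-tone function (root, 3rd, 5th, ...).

D♭-7 (D♭ minor seventh): D♭ F♭ A♭ C♭.
The root is D♭. A perfect fifth above D♭ is A♭.
A♭ is the chord's 5th.

5th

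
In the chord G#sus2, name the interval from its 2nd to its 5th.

G#sus2 (G# sus2) is spelled G#, A#, D#.
That puts A# below D#.
Counting 4 letters and 5 half steps from A# gives a perfect fourth.

perfect fourth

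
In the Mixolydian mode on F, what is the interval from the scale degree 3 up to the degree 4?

Spelling the Mixolydian mode on F: F G A B♭ C D E♭.
So we need the interval from A up to B♭.
From A to B♭: 1 semitone over a second = minor.

m2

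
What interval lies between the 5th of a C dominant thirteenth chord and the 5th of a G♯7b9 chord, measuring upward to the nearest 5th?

The 5th of C dominant thirteenth is G; the 5th of G♯7b9 is D♯.
5 letter names make it a fifth; at 8 semitones (a half step wider than perfect) the quality is augmented.

A5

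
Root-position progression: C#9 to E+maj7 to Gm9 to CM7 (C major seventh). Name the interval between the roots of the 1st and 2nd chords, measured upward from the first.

The roots are C# and E.
C# up to E is 3 semitones, a half step narrower than a major third, so the interval is minor.

minor third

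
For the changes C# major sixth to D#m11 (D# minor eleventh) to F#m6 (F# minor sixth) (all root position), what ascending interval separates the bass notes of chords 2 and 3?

minor third

The roots are D# and F#.
3 letter names make it a third; at 3 semitones (a half step narrower than major) the quality is minor.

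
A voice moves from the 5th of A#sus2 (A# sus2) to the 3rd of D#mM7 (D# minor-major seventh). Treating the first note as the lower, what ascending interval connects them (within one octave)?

The 5th of A#sus2 (A# sus2) is E#; the 3rd of D#mM7 (D# minor-major seventh) is F#.
From E# to F#: 1 semitone over a second = minor.

m2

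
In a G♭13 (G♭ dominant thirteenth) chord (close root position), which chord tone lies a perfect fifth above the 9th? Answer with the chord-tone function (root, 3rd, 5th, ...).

13th

G♭ dominant thirteenth: G♭–B♭–D♭–F♭–A♭–E♭.
The 9th is A♭. A perfect fifth above A♭ is E♭.
E♭ is the chord's 13th.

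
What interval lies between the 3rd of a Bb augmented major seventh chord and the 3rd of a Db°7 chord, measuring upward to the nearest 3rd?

The 3rd of Bb augmented major seventh is D; the 3rd of Db°7 is Fb.
3 letter names make it a third; at 2 semitones (a whole step narrower than major) the quality is diminished.

diminished third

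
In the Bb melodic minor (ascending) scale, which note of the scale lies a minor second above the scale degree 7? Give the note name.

The scale is Bb C Db Eb F G A.
The scale degree 7 is A; a minor second above that is Bb — scale degree 1.

Bb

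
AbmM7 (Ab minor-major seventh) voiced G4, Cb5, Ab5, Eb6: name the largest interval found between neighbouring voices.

Adjacent intervals: G4→Cb5 = diminished fourth; Cb5→Ab5 = major sixth; Ab5→Eb6 = perfect fifth.
The largest is Cb5 to Ab5, a major sixth (9 semitones).

major 6th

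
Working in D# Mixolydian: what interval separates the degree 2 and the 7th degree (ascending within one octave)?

m6

The scale runs D# E# F## G# A# B# C#.
So we need the interval from E# up to C#.
From E# to C#: 8 semitones over a sixth = minor.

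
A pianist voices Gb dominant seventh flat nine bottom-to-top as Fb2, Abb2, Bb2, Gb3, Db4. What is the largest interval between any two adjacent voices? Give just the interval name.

Adjacent intervals: Fb2→Abb2 = minor third; Abb2→Bb2 = augmented second; Bb2→Gb3 = minor sixth; Gb3→Db4 = perfect fifth.
The largest is Bb2 to Gb3, a minor sixth (8 semitones).

minor 6th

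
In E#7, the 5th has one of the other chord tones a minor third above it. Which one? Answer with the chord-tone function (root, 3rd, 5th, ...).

7th

E#7: E#–G##–B#–D#.
The 5th is B#. A minor third above B# is D#.
D# is the chord's 7th.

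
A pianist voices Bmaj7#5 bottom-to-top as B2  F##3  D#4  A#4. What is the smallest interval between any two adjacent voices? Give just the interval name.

perfect fifth

Adjacent intervals: B2→F##3 = augmented fifth; F##3→D#4 = minor sixth; D#4→A#4 = perfect fifth.
The smallest is D#4 to A#4, a perfect fifth (7 semitones).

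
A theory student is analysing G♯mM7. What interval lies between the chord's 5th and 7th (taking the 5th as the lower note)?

Spelling the chord: G♯, B, D♯, F𝄪.
That puts D♯ below F𝄪.
D♯ up to F𝄪 spans 3 letter names and 4 semitones — a major third.

major third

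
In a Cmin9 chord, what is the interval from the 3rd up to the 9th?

major seventh

C minor ninth: C–E♭–G–B♭–D.
That puts E♭ below D.
E♭ up to D spans 7 letter names and 11 semitones — a major seventh.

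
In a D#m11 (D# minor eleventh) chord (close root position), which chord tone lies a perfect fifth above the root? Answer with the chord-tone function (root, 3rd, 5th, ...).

D#m11 (D# minor eleventh) is spelled D#, F#, A#, C#, E#, G#.
The root is D#. A perfect fifth above D# is A#.
A# is the chord's 5th.

5th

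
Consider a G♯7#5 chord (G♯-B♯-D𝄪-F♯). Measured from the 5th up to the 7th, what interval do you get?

diminished third

The 5th is D𝄪 and the 7th is F♯.
From D𝄪 to F♯: 2 semitones over a third = diminished.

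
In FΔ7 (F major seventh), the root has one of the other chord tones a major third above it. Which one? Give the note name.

The chord tones of Fmaj7 are F–A–C–E.
The root is F. A major third above F is A.
A is the chord's 3rd.

A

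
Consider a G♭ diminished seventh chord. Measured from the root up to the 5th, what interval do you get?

G♭ diminished seventh is spelled G♭ B𝄫 D𝄫 F𝄫.
That puts G♭ below D𝄫.
G♭ up to D𝄫 is 6 semitones, a half step narrower than a perfect fifth, so the interval is diminished.

diminished fifth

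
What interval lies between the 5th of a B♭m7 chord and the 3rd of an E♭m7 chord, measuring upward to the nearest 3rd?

The 5th of B♭m7 is F; the 3rd of E♭m7 is G♭.
2 letter names make it a second; at 1 semitone (a half step narrower than major) the quality is minor.

minor second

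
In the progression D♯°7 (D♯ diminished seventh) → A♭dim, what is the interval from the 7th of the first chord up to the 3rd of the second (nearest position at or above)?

diminished octave

The 7th of D♯°7 (D♯ diminished seventh) is C; the 3rd of A♭dim is C♭.
From C to C♭: 11 semitones over an octave = diminished.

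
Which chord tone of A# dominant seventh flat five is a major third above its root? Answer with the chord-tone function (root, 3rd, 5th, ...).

The chord tones of A#7b5 (A# dominant seventh flat five) are A#-C##-E-G#.
The root is A#. A major third above A# is C##.
C## is the chord's 3rd.

3rd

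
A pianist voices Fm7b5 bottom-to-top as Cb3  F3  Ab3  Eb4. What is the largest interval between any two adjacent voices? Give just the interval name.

perfect 5th

Adjacent intervals: Cb3→F3 = augmented fourth; F3→Ab3 = minor third; Ab3→Eb4 = perfect fifth.
The largest is Ab3 to Eb4, a perfect fifth (7 semitones).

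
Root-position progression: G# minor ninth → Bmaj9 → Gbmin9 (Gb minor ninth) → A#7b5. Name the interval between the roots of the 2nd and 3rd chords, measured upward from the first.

The roots are B and Gb.
B up to Gb is 7 semitones, a whole step narrower than a major sixth, so the interval is diminished.

diminished sixth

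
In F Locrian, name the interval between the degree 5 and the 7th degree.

The scale runs F Gb Ab Bb Cb Db Eb.
That puts Cb below Eb.
From Cb to Eb is 4 semitones, exactly the major third.

major 3rd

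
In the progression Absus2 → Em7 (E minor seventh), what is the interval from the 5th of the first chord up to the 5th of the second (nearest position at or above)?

The 5th of Absus2 is Eb; the 5th of Em7 (E minor seventh) is B.
From Eb to B: 8 semitones over a fifth = augmented.

augmented 5th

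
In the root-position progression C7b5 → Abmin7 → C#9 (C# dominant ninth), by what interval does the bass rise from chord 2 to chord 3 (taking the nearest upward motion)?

A3

The roots are Ab and C#.
3 letter names make it a third; at 5 semitones (a half step wider than major) the quality is augmented.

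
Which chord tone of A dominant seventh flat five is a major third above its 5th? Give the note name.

Spelling the chord: A-C♯-E♭-G.
The 5th is E♭. A major third above E♭ is G.
G is the chord's 7th.

G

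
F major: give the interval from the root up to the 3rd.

The chord tones of F major are F, A, C.
That puts F below A.
From F to A is 4 semitones, exactly the major third.

major third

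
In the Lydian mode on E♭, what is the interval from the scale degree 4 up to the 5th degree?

Spelling the Lydian mode on E♭: E♭ F G A B♭ C D.
Scale degree 4 = A; 5th degree = B♭.
2 letter names make it a second; at 1 semitone (a half step narrower than major) the quality is minor.

minor second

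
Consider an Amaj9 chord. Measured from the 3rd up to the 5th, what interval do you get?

The chord tones of Amaj9 (A major ninth) are A C♯ E G♯ B.
So we need the interval from C♯ up to E.
C♯ up to E is 3 semitones, a half step narrower than a major third, so the interval is minor.

minor third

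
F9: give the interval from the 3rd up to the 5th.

Spelling the chord: F, A, C, Eb, G.
So we need the interval from A up to C.
3 letter names make it a third; at 3 semitones (a half step narrower than major) the quality is minor.

minor 3rd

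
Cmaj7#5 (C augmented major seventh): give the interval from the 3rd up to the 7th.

perfect fifth

C+maj7: C–E–G#–B.
3rd = E; 7th = B.
From E to B is 7 semitones, exactly the perfect fifth.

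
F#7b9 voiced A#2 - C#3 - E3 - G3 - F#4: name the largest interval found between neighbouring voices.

Adjacent intervals: A#2→C#3 = minor third; C#3→E3 = minor third; E3→G3 = minor third; G3→F#4 = major seventh.
The largest is G3 to F#4, a major seventh (11 semitones).

major seventh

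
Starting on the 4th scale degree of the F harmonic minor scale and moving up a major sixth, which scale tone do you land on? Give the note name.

G

The scale is F G A♭ B♭ C D♭ E.
The 4th scale degree is B♭; a major sixth above that is G — scale degree 2.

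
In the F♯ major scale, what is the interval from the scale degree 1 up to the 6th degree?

F♯ major: F♯ G♯ A♯ B C♯ D♯ E♯.
That puts F♯ below D♯.
From F♯ to D♯ is 9 semitones, exactly the major sixth.

major 6th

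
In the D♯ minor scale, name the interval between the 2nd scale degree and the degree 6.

Spelling the D♯ minor scale: D♯ E♯ F♯ G♯ A♯ B C♯.
So we need the interval from E♯ up to B.
From E♯ to B: 6 semitones over a fifth = diminished.

d5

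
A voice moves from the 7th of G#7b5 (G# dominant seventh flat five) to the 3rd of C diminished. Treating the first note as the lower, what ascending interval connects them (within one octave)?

G#7b5 (G# dominant seventh flat five) has F# as its 7th, and C diminished has Eb as its 3rd.
F# up to Eb is 9 semitones, a whole step narrower than a major seventh, so the interval is diminished.

diminished seventh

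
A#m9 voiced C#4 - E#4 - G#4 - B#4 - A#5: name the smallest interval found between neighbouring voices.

minor 3rd

Adjacent intervals: C#4→E#4 = major third; E#4→G#4 = minor third; G#4→B#4 = major third; B#4→A#5 = minor seventh.
The smallest is E#4 to G#4, a minor third (3 semitones).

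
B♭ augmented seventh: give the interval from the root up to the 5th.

B♭aug7 is spelled B♭, D, F♯, A♭.
So we need the interval from B♭ up to F♯.
From B♭ to F♯: 8 semitones over a fifth = augmented.

augmented fifth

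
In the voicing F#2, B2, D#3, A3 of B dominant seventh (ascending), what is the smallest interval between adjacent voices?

Adjacent intervals: F#2→B2 = perfect fourth; B2→D#3 = major third; D#3→A3 = diminished fifth.
The smallest is B2 to D#3, a major third (4 semitones).

major third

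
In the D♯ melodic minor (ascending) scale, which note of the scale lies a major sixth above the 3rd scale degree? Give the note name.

The scale is D♯ E♯ F♯ G♯ A♯ B♯ C𝄪.
The 3rd scale degree is F♯; a major sixth above that is D♯ — scale degree 1.

D#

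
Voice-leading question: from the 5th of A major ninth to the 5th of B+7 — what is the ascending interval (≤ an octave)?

A major ninth has E as its 5th, and B+7 has F𝄪 as its 5th.
From E to F𝄪: 3 semitones over a second = augmented.

augmented 2nd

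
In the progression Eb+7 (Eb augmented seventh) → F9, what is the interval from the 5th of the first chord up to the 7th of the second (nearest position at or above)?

diminished fourth

Eb+7 (Eb augmented seventh) has B as its 5th, and F9 has Eb as its 7th.
B up to Eb is 4 semitones, a half step narrower than a perfect fourth, so the interval is diminished.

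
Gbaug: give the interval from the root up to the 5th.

augmented fifth

Gb+ is spelled Gb–Bb–D.
The root is Gb and the 5th is D.
5 letter names make it a fifth; at 8 semitones (a half step wider than perfect) the quality is augmented.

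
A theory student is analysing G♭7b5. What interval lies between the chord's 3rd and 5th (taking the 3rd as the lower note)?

G♭7b5: G♭, B♭, D𝄫, F♭.
So we need the interval from B♭ up to D𝄫.
From B♭ to D𝄫: 2 semitones over a third = diminished.

diminished third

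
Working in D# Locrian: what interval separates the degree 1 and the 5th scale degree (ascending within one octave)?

d5

The scale runs D# E F# G# A B C#.
Degree 1 = D#; scale degree 5 = A.
5 letter names make it a fifth; at 6 semitones (a half step narrower than perfect) the quality is diminished.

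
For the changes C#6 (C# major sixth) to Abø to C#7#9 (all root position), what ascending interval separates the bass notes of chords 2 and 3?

The roots are Ab and C#.
From Ab to C#: 5 semitones over a third = augmented.

augmented third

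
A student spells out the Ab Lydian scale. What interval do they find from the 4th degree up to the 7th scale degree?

Ab lydian: Ab Bb C D Eb F G.
4th degree = D; 7th scale degree = G.
From D to G is 5 semitones, exactly the perfect fourth.

perfect fourth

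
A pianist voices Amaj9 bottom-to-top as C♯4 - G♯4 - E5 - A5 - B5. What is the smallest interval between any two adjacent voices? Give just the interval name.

major 2nd

Adjacent intervals: C♯4→G♯4 = perfect fifth; G♯4→E5 = minor sixth; E5→A5 = perfect fourth; A5→B5 = major second.
The smallest is A5 to B5, a major second (2 semitones).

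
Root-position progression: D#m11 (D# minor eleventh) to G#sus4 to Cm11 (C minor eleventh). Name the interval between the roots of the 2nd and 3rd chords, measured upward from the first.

diminished 4th

The roots are G# and C.
G# up to C is 4 semitones, a half step narrower than a perfect fourth, so the interval is diminished.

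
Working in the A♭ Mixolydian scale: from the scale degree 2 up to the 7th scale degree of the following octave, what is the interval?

minor thirteenth

A♭ mixolydian: A♭ B♭ C D♭ E♭ F G♭.
The scale degree 2 is B♭ and the scale degree 7 (up an octave) is G♭.
13 letter names make it a thirteenth; at 20 semitones (a half step narrower than major) the quality is minor.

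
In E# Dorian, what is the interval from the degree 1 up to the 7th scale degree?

E# dorian: E# F## G# A# B# C## D#.
The degree 1 is E# and the degree 7 is D#.
7 letter names make it a seventh; at 10 semitones (a half step narrower than major) the quality is minor.

minor seventh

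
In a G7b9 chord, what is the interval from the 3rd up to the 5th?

Spelling the chord: G B D F A♭.
So we need the interval from B up to D.
B up to D is 3 semitones, a half step narrower than a major third, so the interval is minor.

minor third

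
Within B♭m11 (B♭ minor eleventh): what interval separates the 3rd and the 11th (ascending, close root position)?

major ninth

B♭m11 is spelled B♭–D♭–F–A♭–C–E♭.
So we need the interval from D♭ up to E♭.
From D♭ to E♭ is 14 semitones, exactly the major ninth.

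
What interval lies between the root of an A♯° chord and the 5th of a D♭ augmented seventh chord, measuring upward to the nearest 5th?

diminished octave

A♯° has A♯ as its root, and D♭ augmented seventh has A as its 5th.
From A♯ to A: 11 semitones over an octave = diminished.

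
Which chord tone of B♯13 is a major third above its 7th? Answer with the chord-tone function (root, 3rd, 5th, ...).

B♯13: B♯-D𝄪-F𝄪-A♯-C𝄪-G𝄪.
The 7th is A♯. A major third above A♯ is C𝄪.
C𝄪 is the chord's 9th.

9th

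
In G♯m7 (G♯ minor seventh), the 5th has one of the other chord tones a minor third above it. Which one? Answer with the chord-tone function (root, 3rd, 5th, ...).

7th

G♯ minor seventh: G♯-B-D♯-F♯.
The 5th is D♯. A minor third above D♯ is F♯.
F♯ is the chord's 7th.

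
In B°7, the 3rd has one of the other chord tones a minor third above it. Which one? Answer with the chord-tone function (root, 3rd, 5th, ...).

Bdim7: B–D–F–A♭.
The 3rd is D. A minor third above D is F.
F is the chord's 5th.

5th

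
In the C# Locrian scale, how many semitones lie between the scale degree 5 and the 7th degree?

The scale is C# D E F# G A B.
G up to B is a major third — 4 semitones.

4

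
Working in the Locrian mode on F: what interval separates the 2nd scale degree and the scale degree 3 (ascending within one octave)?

major 2nd

The scale runs F Gb Ab Bb Cb Db Eb.
The 2nd scale degree is Gb and the 3rd degree is Ab.
Counting 2 letters and 2 half steps from Gb gives a major second.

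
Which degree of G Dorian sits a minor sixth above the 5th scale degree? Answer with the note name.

The scale is G A B♭ C D E F.
The 5th scale degree is D; a minor sixth above that is B♭ — scale degree 3.

Bb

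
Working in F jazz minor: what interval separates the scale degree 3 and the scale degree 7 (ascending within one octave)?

The scale runs F G Ab Bb C D E.
So we need the interval from Ab up to E.
5 letter names make it a fifth; at 8 semitones (a half step wider than perfect) the quality is augmented.

augmented fifth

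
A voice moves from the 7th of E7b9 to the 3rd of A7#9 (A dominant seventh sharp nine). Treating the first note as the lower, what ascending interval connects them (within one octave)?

major seventh

The 7th of E7b9 is D; the 3rd of A7#9 (A dominant seventh sharp nine) is C#.
Counting 7 letters and 11 half steps from D gives a major seventh.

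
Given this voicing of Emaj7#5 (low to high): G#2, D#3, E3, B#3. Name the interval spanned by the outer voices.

major tenth

The outer voices are G#2 and B#3.
Counting 10 letters and 16 half steps from G# gives a major tenth.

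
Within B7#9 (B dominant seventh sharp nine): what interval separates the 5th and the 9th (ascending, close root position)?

augmented fifth

B7#9 is spelled B, D#, F#, A, C##.
The 5th is F# and the 9th is C##.
F# up to C## is 8 semitones, a half step wider than a perfect fifth, so the interval is augmented.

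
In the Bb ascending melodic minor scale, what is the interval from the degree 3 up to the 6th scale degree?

augmented fourth

The scale runs Bb C Db Eb F G A.
That puts Db below G.
Db up to G is 6 semitones, a half step wider than a perfect fourth, so the interval is augmented.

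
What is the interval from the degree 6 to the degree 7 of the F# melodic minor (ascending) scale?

major second

F# melodic minor: F# G# A B C# D# E#.
The degree 6 is D# and the 7th degree is E#.
From D# to E# is 2 semitones, exactly the major second.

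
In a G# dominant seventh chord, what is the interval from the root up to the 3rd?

M3

G#7 is spelled G#-B#-D#-F#.
Root = G#; 3rd = B#.
Counting 3 letters and 4 half steps from G# gives a major third.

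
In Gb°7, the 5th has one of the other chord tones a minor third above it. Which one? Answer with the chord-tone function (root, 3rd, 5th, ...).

7th

Gb°7 (Gb diminished seventh) is spelled Gb, Bbb, Dbb, Fbb.
The 5th is Dbb. A minor third above Dbb is Fbb.
Fbb is the chord's 7th.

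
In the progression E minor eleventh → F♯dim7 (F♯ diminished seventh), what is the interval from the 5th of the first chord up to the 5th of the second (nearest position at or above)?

minor second

E minor eleventh has B as its 5th, and F♯dim7 (F♯ diminished seventh) has C as its 5th.
From B to C: 1 semitone over a second = minor.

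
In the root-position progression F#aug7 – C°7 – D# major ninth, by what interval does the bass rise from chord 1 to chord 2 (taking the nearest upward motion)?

diminished fifth

The roots are F# and C.
5 letter names make it a fifth; at 6 semitones (a half step narrower than perfect) the quality is diminished.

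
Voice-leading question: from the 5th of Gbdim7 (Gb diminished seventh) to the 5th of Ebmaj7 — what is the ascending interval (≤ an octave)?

augmented sixth

The 5th of Gbdim7 (Gb diminished seventh) is Dbb; the 5th of Ebmaj7 is Bb.
From Dbb to Bb: 10 semitones over a sixth = augmented.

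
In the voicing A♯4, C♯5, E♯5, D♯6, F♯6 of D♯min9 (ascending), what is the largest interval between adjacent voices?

Adjacent intervals: A♯4→C♯5 = minor third; C♯5→E♯5 = major third; E♯5→D♯6 = minor seventh; D♯6→F♯6 = minor third.
The largest is E♯5 to D♯6, a minor seventh (10 semitones).

minor seventh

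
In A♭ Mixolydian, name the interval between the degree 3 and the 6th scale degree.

perfect fourth

A♭ mixolydian: A♭ B♭ C D♭ E♭ F G♭.
That puts C below F.
C up to F spans 4 letter names and 5 semitones — a perfect fourth.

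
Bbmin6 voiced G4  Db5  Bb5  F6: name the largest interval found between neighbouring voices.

major sixth

Adjacent intervals: G4→Db5 = diminished fifth; Db5→Bb5 = major sixth; Bb5→F6 = perfect fifth.
The largest is Db5 to Bb5, a major sixth (9 semitones).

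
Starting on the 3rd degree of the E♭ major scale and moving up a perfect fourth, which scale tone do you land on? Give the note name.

The scale is E♭ F G A♭ B♭ C D.
The 3rd degree is G; a perfect fourth above that is C — scale degree 6.

C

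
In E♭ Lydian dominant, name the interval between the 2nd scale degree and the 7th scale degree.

E♭ lydian dominant: E♭ F G A B♭ C D♭.
2nd scale degree = F; 7th degree = D♭.
6 letter names make it a sixth; at 8 semitones (a half step narrower than major) the quality is minor.

minor sixth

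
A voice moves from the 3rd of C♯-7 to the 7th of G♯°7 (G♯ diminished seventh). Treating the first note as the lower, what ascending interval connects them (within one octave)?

minor 2nd

C♯-7 has E as its 3rd, and G♯°7 (G♯ diminished seventh) has F as its 7th.
From E to F: 1 semitone over a second = minor.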